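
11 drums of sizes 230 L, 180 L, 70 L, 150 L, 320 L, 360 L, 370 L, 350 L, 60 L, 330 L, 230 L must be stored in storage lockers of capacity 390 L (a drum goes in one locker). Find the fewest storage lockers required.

Total = 370 + 360 + 350 + 330 + 320 + 230 + 230 + 180 + 150 + 70 + 60 = 2650 L.
Lower bound: ⌈2650/390⌉ = 7 storage lockers.
A packing using 8 storage lockers:
  locker 1: 370 = 370
  locker 2: 360 = 360
  locker 3: 350 = 350
  locker 4: 330 + 60 = 390
  locker 5: 320 + 70 = 390
  locker 6: 230 + 150 = 380
  locker 7: 230 = 230
  locker 8: 180 = 180
No arrangement into 7 storage lockers stays within capacity, so 8 is optimal.

8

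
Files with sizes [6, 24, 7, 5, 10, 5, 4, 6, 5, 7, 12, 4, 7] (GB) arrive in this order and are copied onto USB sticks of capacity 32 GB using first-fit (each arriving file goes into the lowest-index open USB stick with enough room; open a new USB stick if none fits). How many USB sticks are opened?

4

  6 → USB stick 1 (new)  [load 6/32]
  24 → USB stick 1  [load 30/32]
  7 → USB stick 2 (new)  [load 7/32]
  5 → USB stick 2  [load 12/32]
  10 → USB stick 2  [load 22/32]
  5 → USB stick 2  [load 27/32]
  4 → USB stick 2  [load 31/32]
  6 → USB stick 3 (new)  [load 6/32]
  5 → USB stick 3  [load 11/32]
  7 → USB stick 3  [load 18/32]
  12 → USB stick 3  [load 30/32]
  4 → USB stick 4 (new)  [load 4/32]
  7 → USB stick 4  [load 11/32]
4 USB sticks opened.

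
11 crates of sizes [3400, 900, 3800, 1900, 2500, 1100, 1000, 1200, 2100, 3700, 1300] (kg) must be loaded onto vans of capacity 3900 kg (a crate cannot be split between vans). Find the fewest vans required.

7

Total = 3800 + 3700 + 3400 + 2500 + 2100 + 1900 + 1300 + 1200 + 1100 + 1000 + 900 = 22900 kg.
Lower bound: ⌈22900/3900⌉ = 6 vans.
A packing using 7 vans:
  van 1: 3800 = 3800
  van 2: 3700 = 3700
  van 3: 3400 = 3400
  van 4: 2500 + 1300 = 3800
  van 5: 2100 + 1200 = 3300
  van 6: 1900 + 1100 + 900 = 3900
  van 7: 1000 = 1000
No arrangement into 6 vans stays within capacity, so 7 is optimal.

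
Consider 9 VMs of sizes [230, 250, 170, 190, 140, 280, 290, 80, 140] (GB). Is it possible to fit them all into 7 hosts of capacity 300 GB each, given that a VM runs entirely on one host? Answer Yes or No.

Yes

A valid assignment using 7 hosts:
  host 1: 290 = 290
  host 2: 280 = 280
  host 3: 250 = 250
  host 4: 230 = 230
  host 5: 190 + 80 = 270
  host 6: 170 = 170
  host 7: 140 + 140 = 280
Every load is within 300 GB, so 7 hosts suffice.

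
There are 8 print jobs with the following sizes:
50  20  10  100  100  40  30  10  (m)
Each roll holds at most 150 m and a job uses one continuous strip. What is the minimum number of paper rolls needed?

Total = 100 + 100 + 50 + 40 + 30 + 20 + 10 + 10 = 360 m.
Lower bound: ⌈360/150⌉ = 3 paper rolls.
A packing using 3 paper rolls:
  roll 1: 100 + 50 = 150
  roll 2: 100 + 40 + 10 = 150
  roll 3: 30 + 20 + 10 = 60
This matches the lower bound, so 3 is optimal.

3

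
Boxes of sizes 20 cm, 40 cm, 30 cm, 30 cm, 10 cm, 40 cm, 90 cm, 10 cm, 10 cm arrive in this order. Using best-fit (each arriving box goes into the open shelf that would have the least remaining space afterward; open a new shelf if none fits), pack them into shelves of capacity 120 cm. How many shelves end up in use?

  20 → shelf 1 (new)  [load 20/120]
  40 → shelf 1  [load 60/120]
  30 → shelf 1  [load 90/120]
  30 → shelf 1  [load 120/120]
  10 → shelf 2 (new)  [load 10/120]
  40 → shelf 2  [load 50/120]
  90 → shelf 3 (new)  [load 90/120]
  10 → shelf 3  [load 100/120]
  10 → shelf 3  [load 110/120]
3 shelves opened.

3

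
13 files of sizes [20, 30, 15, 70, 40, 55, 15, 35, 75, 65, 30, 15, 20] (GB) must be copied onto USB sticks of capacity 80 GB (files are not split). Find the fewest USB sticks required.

Total = 75 + 70 + 65 + 55 + 40 + 35 + 30 + 30 + 20 + 20 + 15 + 15 + 15 = 485 GB.
Lower bound: ⌈485/80⌉ = 7 USB sticks.
A packing using 7 USB sticks:
  USB stick 1: 75 = 75
  USB stick 2: 70 = 70
  USB stick 3: 65 + 15 = 80
  USB stick 4: 55 + 20 = 75
  USB stick 5: 40 + 35 = 75
  USB stick 6: 30 + 30 + 20 = 80
  USB stick 7: 15 + 15 = 30
This matches the lower bound, so 7 is optimal.

7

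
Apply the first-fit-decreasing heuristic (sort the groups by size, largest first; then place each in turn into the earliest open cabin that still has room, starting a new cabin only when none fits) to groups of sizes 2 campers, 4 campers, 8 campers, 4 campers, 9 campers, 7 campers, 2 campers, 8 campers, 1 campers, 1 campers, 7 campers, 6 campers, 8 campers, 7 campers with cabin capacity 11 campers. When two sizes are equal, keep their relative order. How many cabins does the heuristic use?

Sorted descending: 9, 8, 8, 8, 7, 7, 7, 6, 4, 4, 2, 2, 1, 1.
  9 → cabin 1 (new)  [load 9/11]
  8 → cabin 2 (new)  [load 8/11]
  8 → cabin 3 (new)  [load 8/11]
  8 → cabin 4 (new)  [load 8/11]
  7 → cabin 5 (new)  [load 7/11]
  7 → cabin 6 (new)  [load 7/11]
  7 → cabin 7 (new)  [load 7/11]
  6 → cabin 8 (new)  [load 6/11]
  4 → cabin 5  [load 11/11]
  4 → cabin 6  [load 11/11]
  2 → cabin 1  [load 11/11]
  2 → cabin 2  [load 10/11]
  1 → cabin 2  [load 11/11]
  1 → cabin 3  [load 9/11]
8 cabins opened.

8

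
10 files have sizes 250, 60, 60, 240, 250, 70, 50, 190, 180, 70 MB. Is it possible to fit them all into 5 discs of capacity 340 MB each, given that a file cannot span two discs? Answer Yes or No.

Yes

A valid assignment using 5 discs:
  disc 1: 250 + 70 = 320
  disc 2: 250 + 70 = 320
  disc 3: 240 + 60 = 300
  disc 4: 190 + 60 + 50 = 300
  disc 5: 180 = 180
Every load is within 340 MB, so 5 discs suffice.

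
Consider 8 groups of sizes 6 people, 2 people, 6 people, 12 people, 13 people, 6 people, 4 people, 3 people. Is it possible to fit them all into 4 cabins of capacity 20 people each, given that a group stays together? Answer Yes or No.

Yes

A valid assignment using 3 cabins:
  cabin 1: 13 + 6 = 19
  cabin 2: 12 + 6 + 2 = 20
  cabin 3: 6 + 4 + 3 = 13
That uses only 3 ≤ 4, so 4 cabins are enough.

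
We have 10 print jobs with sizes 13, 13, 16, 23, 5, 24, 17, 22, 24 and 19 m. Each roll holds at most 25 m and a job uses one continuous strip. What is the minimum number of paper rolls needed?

Total = 24 + 24 + 23 + 22 + 19 + 17 + 16 + 13 + 13 + 5 = 176 m.
Lower bound: ⌈176/25⌉ = 8 paper rolls.
Also, 9 print jobs each exceed 25/2 m, and no two of those can share a roll, so at least 9 paper rolls are needed.
A packing using 9 paper rolls:
  roll 1: 24 = 24
  roll 2: 24 = 24
  roll 3: 23 = 23
  roll 4: 22 = 22
  roll 5: 19 + 5 = 24
  roll 6: 17 = 17
  roll 7: 16 = 16
  roll 8: 13 = 13
  roll 9: 13 = 13
This matches the lower bound, so 9 is optimal.

9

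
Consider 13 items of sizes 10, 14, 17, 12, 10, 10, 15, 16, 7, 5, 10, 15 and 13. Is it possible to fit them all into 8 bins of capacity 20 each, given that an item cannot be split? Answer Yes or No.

Total = 154; ⌈154/20⌉ = 8.
The bound of 8 does not rule out 8, but exhaustive search shows no assignment into 8 bins of capacity 20 exists — the minimum is 9.

No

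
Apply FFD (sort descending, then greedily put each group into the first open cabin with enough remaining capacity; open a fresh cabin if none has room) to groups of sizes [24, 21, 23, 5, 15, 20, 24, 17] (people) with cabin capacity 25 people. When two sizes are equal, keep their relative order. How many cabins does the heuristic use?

Sorted descending: 24, 24, 23, 21, 20, 17, 15, 5.
  24 → cabin 1 (new)  [load 24/25]
  24 → cabin 2 (new)  [load 24/25]
  23 → cabin 3 (new)  [load 23/25]
  21 → cabin 4 (new)  [load 21/25]
  20 → cabin 5 (new)  [load 20/25]
  17 → cabin 6 (new)  [load 17/25]
  15 → cabin 7 (new)  [load 15/25]
  5 → cabin 5  [load 25/25]
7 cabins opened.

7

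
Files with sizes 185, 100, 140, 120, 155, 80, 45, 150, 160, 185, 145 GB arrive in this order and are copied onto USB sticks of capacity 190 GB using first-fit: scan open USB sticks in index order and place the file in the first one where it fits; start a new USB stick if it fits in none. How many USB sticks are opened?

9

  185 → USB stick 1 (new)  [load 185/190]
  100 → USB stick 2 (new)  [load 100/190]
  140 → USB stick 3 (new)  [load 140/190]
  120 → USB stick 4 (new)  [load 120/190]
  155 → USB stick 5 (new)  [load 155/190]
  80 → USB stick 2  [load 180/190]
  45 → USB stick 3  [load 185/190]
  150 → USB stick 6 (new)  [load 150/190]
  160 → USB stick 7 (new)  [load 160/190]
  185 → USB stick 8 (new)  [load 185/190]
  145 → USB stick 9 (new)  [load 145/190]
9 USB sticks opened.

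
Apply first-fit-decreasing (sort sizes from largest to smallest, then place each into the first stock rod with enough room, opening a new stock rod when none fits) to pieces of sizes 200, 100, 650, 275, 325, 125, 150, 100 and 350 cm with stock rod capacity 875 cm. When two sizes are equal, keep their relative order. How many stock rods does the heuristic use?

Sorted descending: 650, 350, 325, 275, 200, 150, 125, 100, 100.
  650 → stock rod 1 (new)  [load 650/875]
  350 → stock rod 2 (new)  [load 350/875]
  325 → stock rod 2  [load 675/875]
  275 → stock rod 3 (new)  [load 275/875]
  200 → stock rod 1  [load 850/875]
  150 → stock rod 2  [load 825/875]
  125 → stock rod 3  [load 400/875]
  100 → stock rod 3  [load 500/875]
  100 → stock rod 3  [load 600/875]
3 stock rods opened.

3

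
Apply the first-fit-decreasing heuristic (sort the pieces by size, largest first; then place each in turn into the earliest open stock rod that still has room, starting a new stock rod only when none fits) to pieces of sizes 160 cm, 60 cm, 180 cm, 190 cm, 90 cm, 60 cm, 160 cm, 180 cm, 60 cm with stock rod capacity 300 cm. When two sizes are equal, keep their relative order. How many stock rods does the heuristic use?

5

Sorted descending: 190, 180, 180, 160, 160, 90, 60, 60, 60.
  190 → stock rod 1 (new)  [load 190/300]
  180 → stock rod 2 (new)  [load 180/300]
  180 → stock rod 3 (new)  [load 180/300]
  160 → stock rod 4 (new)  [load 160/300]
  160 → stock rod 5 (new)  [load 160/300]
  90 → stock rod 1  [load 280/300]
  60 → stock rod 2  [load 240/300]
  60 → stock rod 2  [load 300/300]
  60 → stock rod 3  [load 240/300]
5 stock rods opened.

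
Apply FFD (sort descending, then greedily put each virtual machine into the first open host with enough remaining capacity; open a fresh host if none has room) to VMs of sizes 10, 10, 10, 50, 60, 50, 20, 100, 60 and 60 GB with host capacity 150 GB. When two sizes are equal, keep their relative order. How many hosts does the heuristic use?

3

Sorted descending: 100, 60, 60, 60, 50, 50, 20, 10, 10, 10.
  100 → host 1 (new)  [load 100/150]
  60 → host 2 (new)  [load 60/150]
  60 → host 2  [load 120/150]
  60 → host 3 (new)  [load 60/150]
  50 → host 1  [load 150/150]
  50 → host 3  [load 110/150]
  20 → host 2  [load 140/150]
  10 → host 2  [load 150/150]
  10 → host 3  [load 120/150]
  10 → host 3  [load 130/150]
3 hosts opened.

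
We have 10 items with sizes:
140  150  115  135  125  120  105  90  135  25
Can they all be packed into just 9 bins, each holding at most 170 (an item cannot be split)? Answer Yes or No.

A valid assignment using 9 bins:
  bin 1: 150 = 150
  bin 2: 140 + 25 = 165
  bin 3: 135 = 135
  bin 4: 135 = 135
  bin 5: 125 = 125
  bin 6: 120 = 120
  bin 7: 115 = 115
  bin 8: 105 = 105
  bin 9: 90 = 90
Every load is within 170, so 9 bins suffice.

Yes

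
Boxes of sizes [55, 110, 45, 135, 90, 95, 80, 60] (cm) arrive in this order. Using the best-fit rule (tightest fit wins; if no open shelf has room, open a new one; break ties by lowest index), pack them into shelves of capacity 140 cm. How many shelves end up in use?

  55 → shelf 1 (new)  [load 55/140]
  110 → shelf 2 (new)  [load 110/140]
  45 → shelf 1  [load 100/140]
  135 → shelf 3 (new)  [load 135/140]
  90 → shelf 4 (new)  [load 90/140]
  95 → shelf 5 (new)  [load 95/140]
  80 → shelf 6 (new)  [load 80/140]
  60 → shelf 6  [load 140/140]
6 shelves opened.

6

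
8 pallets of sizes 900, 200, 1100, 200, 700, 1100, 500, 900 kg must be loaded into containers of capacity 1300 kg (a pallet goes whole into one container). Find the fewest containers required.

Total = 1100 + 1100 + 900 + 900 + 700 + 500 + 200 + 200 = 5600 kg.
Lower bound: ⌈5600/1300⌉ = 5 containers.
A packing using 5 containers:
  container 1: 1100 + 200 = 1300
  container 2: 1100 + 200 = 1300
  container 3: 900 = 900
  container 4: 900 = 900
  container 5: 700 + 500 = 1200
This matches the lower bound, so 5 is optimal.

5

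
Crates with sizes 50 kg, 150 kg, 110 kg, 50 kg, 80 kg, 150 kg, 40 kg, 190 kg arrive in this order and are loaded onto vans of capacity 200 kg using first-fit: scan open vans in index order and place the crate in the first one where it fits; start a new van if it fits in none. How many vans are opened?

  50 → van 1 (new)  [load 50/200]
  150 → van 1  [load 200/200]
  110 → van 2 (new)  [load 110/200]
  50 → van 2  [load 160/200]
  80 → van 3 (new)  [load 80/200]
  150 → van 4 (new)  [load 150/200]
  40 → van 2  [load 200/200]
  190 → van 5 (new)  [load 190/200]
5 vans opened.

5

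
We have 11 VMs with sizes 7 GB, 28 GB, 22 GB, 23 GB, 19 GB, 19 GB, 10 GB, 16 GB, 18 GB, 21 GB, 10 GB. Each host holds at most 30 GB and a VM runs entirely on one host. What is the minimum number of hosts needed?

8

Total = 28 + 23 + 22 + 21 + 19 + 19 + 18 + 16 + 10 + 10 + 7 = 193 GB.
Lower bound: ⌈193/30⌉ = 7 hosts.
Also, 8 VMs each exceed 15 GB, and no two of those can share a host, so at least 8 hosts are needed.
A packing using 8 hosts:
  host 1: 28 = 28
  host 2: 23 + 7 = 30
  host 3: 22 = 22
  host 4: 21 = 21
  host 5: 19 + 10 = 29
  host 6: 19 + 10 = 29
  host 7: 18 = 18
  host 8: 16 = 16
This matches the lower bound, so 8 is optimal.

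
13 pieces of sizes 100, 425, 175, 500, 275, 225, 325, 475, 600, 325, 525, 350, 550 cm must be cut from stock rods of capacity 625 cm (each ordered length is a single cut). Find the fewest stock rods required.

9

Total = 600 + 550 + 525 + 500 + 475 + 425 + 350 + 325 + 325 + 275 + 225 + 175 + 100 = 4850 cm.
Lower bound: ⌈4850/625⌉ = 8 stock rods.
Also, 9 pieces each exceed 625/2 cm, and no two of those can share a stock rod, so at least 9 stock rods are needed.
A packing using 9 stock rods:
  stock rod 1: 600 = 600
  stock rod 2: 550 = 550
  stock rod 3: 525 + 100 = 625
  stock rod 4: 500 = 500
  stock rod 5: 475 = 475
  stock rod 6: 425 + 175 = 600
  stock rod 7: 350 + 275 = 625
  stock rod 8: 325 + 225 = 550
  stock rod 9: 325 = 325
This matches the lower bound, so 9 is optimal.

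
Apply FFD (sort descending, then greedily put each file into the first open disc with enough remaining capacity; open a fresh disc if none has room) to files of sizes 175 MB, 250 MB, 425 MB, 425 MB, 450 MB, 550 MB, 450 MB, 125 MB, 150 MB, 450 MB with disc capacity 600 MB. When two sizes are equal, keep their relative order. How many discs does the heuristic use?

7

Sorted descending: 550, 450, 450, 450, 425, 425, 250, 175, 150, 125.
  550 → disc 1 (new)  [load 550/600]
  450 → disc 2 (new)  [load 450/600]
  450 → disc 3 (new)  [load 450/600]
  450 → disc 4 (new)  [load 450/600]
  425 → disc 5 (new)  [load 425/600]
  425 → disc 6 (new)  [load 425/600]
  250 → disc 7 (new)  [load 250/600]
  175 → disc 5  [load 600/600]
  150 → disc 2  [load 600/600]
  125 → disc 3  [load 575/600]
7 discs opened.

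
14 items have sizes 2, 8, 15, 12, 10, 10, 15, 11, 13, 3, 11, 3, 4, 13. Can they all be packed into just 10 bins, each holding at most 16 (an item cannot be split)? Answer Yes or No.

A valid assignment using 10 bins:
  bin 1: 15 = 15
  bin 2: 15 = 15
  bin 3: 13 + 3 = 16
  bin 4: 13 + 3 = 16
  bin 5: 12 + 4 = 16
  bin 6: 11 + 2 = 13
  bin 7: 11 = 11
  bin 8: 10 = 10
  bin 9: 10 = 10
  bin 10: 8 = 8
Every load is within 16, so 10 bins suffice.

Yes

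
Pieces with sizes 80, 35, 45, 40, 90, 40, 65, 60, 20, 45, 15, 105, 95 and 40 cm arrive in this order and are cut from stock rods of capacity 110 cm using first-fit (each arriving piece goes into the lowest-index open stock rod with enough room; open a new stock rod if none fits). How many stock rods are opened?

8

  80 → stock rod 1 (new)  [load 80/110]
  35 → stock rod 2 (new)  [load 35/110]
  45 → stock rod 2  [load 80/110]
  40 → stock rod 3 (new)  [load 40/110]
  90 → stock rod 4 (new)  [load 90/110]
  40 → stock rod 3  [load 80/110]
  65 → stock rod 5 (new)  [load 65/110]
  60 → stock rod 6 (new)  [load 60/110]
  20 → stock rod 1  [load 100/110]
  45 → stock rod 5  [load 110/110]
  15 → stock rod 2  [load 95/110]
  105 → stock rod 7 (new)  [load 105/110]
  95 → stock rod 8 (new)  [load 95/110]
  40 → stock rod 6  [load 100/110]
8 stock rods opened.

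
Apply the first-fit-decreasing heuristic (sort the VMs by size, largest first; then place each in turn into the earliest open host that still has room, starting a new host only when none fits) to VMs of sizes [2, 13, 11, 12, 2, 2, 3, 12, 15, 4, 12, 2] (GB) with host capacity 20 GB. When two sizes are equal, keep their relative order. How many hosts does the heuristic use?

6

Sorted descending: 15, 13, 12, 12, 12, 11, 4, 3, 2, 2, 2, 2.
  15 → host 1 (new)  [load 15/20]
  13 → host 2 (new)  [load 13/20]
  12 → host 3 (new)  [load 12/20]
  12 → host 4 (new)  [load 12/20]
  12 → host 5 (new)  [load 12/20]
  11 → host 6 (new)  [load 11/20]
  4 → host 1  [load 19/20]
  3 → host 2  [load 16/20]
  2 → host 2  [load 18/20]
  2 → host 2  [load 20/20]
  2 → host 3  [load 14/20]
  2 → host 3  [load 16/20]
6 hosts opened.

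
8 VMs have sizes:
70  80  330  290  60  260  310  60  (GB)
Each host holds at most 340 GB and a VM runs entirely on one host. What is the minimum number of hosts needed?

5

Total = 330 + 310 + 290 + 260 + 80 + 70 + 60 + 60 = 1460 GB.
Lower bound: ⌈1460/340⌉ = 5 hosts.
A packing using 5 hosts:
  host 1: 330 = 330
  host 2: 310 = 310
  host 3: 290 = 290
  host 4: 260 + 80 = 340
  host 5: 70 + 60 + 60 = 190
This matches the lower bound, so 5 is optimal.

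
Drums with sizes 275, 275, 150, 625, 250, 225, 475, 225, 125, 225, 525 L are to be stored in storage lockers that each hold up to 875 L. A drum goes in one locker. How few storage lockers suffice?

4

Total = 625 + 525 + 475 + 275 + 275 + 250 + 225 + 225 + 225 + 150 + 125 = 3375 L.
Lower bound: ⌈3375/875⌉ = 4 storage lockers.
A packing using 4 storage lockers:
  locker 1: 625 + 250 = 875
  locker 2: 525 + 275 = 800
  locker 3: 475 + 275 + 125 = 875
  locker 4: 225 + 225 + 225 + 150 = 825
This matches the lower bound, so 4 is optimal.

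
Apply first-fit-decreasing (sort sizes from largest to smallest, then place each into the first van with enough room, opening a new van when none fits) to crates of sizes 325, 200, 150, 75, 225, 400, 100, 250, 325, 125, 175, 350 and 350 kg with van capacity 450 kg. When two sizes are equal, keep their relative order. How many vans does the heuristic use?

8

Sorted descending: 400, 350, 350, 325, 325, 250, 225, 200, 175, 150, 125, 100, 75.
  400 → van 1 (new)  [load 400/450]
  350 → van 2 (new)  [load 350/450]
  350 → van 3 (new)  [load 350/450]
  325 → van 4 (new)  [load 325/450]
  325 → van 5 (new)  [load 325/450]
  250 → van 6 (new)  [load 250/450]
  225 → van 7 (new)  [load 225/450]
  200 → van 6  [load 450/450]
  175 → van 7  [load 400/450]
  150 → van 8 (new)  [load 150/450]
  125 → van 4  [load 450/450]
  100 → van 2  [load 450/450]
  75 → van 3  [load 425/450]
8 vans opened.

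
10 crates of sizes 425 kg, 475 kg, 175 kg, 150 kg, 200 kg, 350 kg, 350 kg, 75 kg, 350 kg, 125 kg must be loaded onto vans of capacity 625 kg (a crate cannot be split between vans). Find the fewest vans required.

Total = 475 + 425 + 350 + 350 + 350 + 200 + 175 + 150 + 125 + 75 = 2675 kg.
Lower bound: ⌈2675/625⌉ = 5 vans.
A packing using 5 vans:
  van 1: 475 + 150 = 625
  van 2: 425 + 200 = 625
  van 3: 350 + 175 + 75 = 600
  van 4: 350 + 125 = 475
  van 5: 350 = 350
This matches the lower bound, so 5 is optimal.

5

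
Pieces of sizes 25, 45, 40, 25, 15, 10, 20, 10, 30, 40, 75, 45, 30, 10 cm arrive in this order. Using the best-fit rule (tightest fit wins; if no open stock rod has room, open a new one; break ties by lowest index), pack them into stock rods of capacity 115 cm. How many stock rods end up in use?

  25 → stock rod 1 (new)  [load 25/115]
  45 → stock rod 1  [load 70/115]
  40 → stock rod 1  [load 110/115]
  25 → stock rod 2 (new)  [load 25/115]
  15 → stock rod 2  [load 40/115]
  10 → stock rod 2  [load 50/115]
  20 → stock rod 2  [load 70/115]
  10 → stock rod 2  [load 80/115]
  30 → stock rod 2  [load 110/115]
  40 → stock rod 3 (new)  [load 40/115]
  75 → stock rod 3  [load 115/115]
  45 → stock rod 4 (new)  [load 45/115]
  30 → stock rod 4  [load 75/115]
  10 → stock rod 4  [load 85/115]
4 stock rods opened.

4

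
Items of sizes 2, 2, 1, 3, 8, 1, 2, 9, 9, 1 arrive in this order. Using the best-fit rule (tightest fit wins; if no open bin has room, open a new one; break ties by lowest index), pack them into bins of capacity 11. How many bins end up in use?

  2 → bin 1 (new)  [load 2/11]
  2 → bin 1  [load 4/11]
  1 → bin 1  [load 5/11]
  3 → bin 1  [load 8/11]
  8 → bin 2 (new)  [load 8/11]
  1 → bin 1  [load 9/11]
  2 → bin 1  [load 11/11]
  9 → bin 3 (new)  [load 9/11]
  9 → bin 4 (new)  [load 9/11]
  1 → bin 3  [load 10/11]
4 bins opened.

4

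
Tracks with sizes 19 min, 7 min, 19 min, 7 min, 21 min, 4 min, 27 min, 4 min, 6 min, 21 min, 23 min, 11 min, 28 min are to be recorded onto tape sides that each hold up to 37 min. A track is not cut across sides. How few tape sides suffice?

7

Total = 28 + 27 + 23 + 21 + 21 + 19 + 19 + 11 + 7 + 7 + 6 + 4 + 4 = 197 min.
Lower bound: ⌈197/37⌉ = 6 tape sides.
Also, 7 tracks each exceed 37/2 min, and no two of those can share a side, so at least 7 tape sides are needed.
A packing using 7 tape sides:
  side 1: 28 + 7 = 35
  side 2: 27 + 7 = 34
  side 3: 23 + 11 = 34
  side 4: 21 + 6 + 4 + 4 = 35
  side 5: 21 = 21
  side 6: 19 = 19
  side 7: 19 = 19
This matches the lower bound, so 7 is optimal.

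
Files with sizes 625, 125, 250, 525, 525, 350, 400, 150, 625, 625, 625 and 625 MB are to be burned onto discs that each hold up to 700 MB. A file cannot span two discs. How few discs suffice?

9

Total = 625 + 625 + 625 + 625 + 625 + 525 + 525 + 400 + 350 + 250 + 150 + 125 = 5450 MB.
Lower bound: ⌈5450/700⌉ = 8 discs.
A packing using 9 discs:
  disc 1: 625 = 625
  disc 2: 625 = 625
  disc 3: 625 = 625
  disc 4: 625 = 625
  disc 5: 625 = 625
  disc 6: 525 + 150 = 675
  disc 7: 525 + 125 = 650
  disc 8: 400 + 250 = 650
  disc 9: 350 = 350
No arrangement into 8 discs stays within capacity, so 9 is optimal.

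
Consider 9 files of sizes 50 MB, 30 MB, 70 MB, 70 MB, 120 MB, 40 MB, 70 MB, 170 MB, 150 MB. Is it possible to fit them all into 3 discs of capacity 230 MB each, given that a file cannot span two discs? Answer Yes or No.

No

Total = 770 MB; ⌈770/230⌉ = 4.
At least 4 discs are required, but only 3 are allowed.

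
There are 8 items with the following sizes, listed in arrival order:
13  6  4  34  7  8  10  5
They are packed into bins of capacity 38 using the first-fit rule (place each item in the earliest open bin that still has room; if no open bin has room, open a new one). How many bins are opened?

3

  13 → bin 1 (new)  [load 13/38]
  6 → bin 1  [load 19/38]
  4 → bin 1  [load 23/38]
  34 → bin 2 (new)  [load 34/38]
  7 → bin 1  [load 30/38]
  8 → bin 1  [load 38/38]
  10 → bin 3 (new)  [load 10/38]
  5 → bin 3  [load 15/38]
3 bins opened.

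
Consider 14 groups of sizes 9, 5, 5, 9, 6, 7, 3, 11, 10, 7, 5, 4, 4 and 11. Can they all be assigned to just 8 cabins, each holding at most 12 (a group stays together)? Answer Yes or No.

Total = 96; ⌈96/12⌉ = 8.
The bound of 8 does not rule out 8, but exhaustive search shows no assignment into 8 cabins of capacity 12 exists — the minimum is 9.

No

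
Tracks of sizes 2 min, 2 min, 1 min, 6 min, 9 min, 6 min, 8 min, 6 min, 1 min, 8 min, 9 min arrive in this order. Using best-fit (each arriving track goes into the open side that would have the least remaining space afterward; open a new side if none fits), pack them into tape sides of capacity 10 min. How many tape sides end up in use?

  2 → side 1 (new)  [load 2/10]
  2 → side 1  [load 4/10]
  1 → side 1  [load 5/10]
  6 → side 2 (new)  [load 6/10]
  9 → side 3 (new)  [load 9/10]
  6 → side 4 (new)  [load 6/10]
  8 → side 5 (new)  [load 8/10]
  6 → side 6 (new)  [load 6/10]
  1 → side 3  [load 10/10]
  8 → side 7 (new)  [load 8/10]
  9 → side 8 (new)  [load 9/10]
8 tape sides opened.

8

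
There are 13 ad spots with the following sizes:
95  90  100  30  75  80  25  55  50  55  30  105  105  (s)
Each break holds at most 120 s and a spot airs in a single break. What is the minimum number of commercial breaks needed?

9

Total = 105 + 105 + 100 + 95 + 90 + 80 + 75 + 55 + 55 + 50 + 30 + 30 + 25 = 895 s.
Lower bound: ⌈895/120⌉ = 8 commercial breaks.
A packing using 9 commercial breaks:
  break 1: 105 = 105
  break 2: 105 = 105
  break 3: 100 = 100
  break 4: 95 + 25 = 120
  break 5: 90 + 30 = 120
  break 6: 80 + 30 = 110
  break 7: 75 = 75
  break 8: 55 + 55 = 110
  break 9: 50 = 50
No arrangement into 8 commercial breaks stays within capacity, so 9 is optimal.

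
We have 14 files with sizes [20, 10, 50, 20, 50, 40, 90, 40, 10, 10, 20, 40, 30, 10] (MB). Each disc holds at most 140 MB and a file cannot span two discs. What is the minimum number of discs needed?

Total = 90 + 50 + 50 + 40 + 40 + 40 + 30 + 20 + 20 + 20 + 10 + 10 + 10 + 10 = 440 MB.
Lower bound: ⌈440/140⌉ = 4 discs.
A packing using 4 discs:
  disc 1: 90 + 50 = 140
  disc 2: 50 + 40 + 40 + 10 = 140
  disc 3: 40 + 30 + 20 + 20 + 20 + 10 = 140
  disc 4: 10 + 10 = 20
This matches the lower bound, so 4 is optimal.

4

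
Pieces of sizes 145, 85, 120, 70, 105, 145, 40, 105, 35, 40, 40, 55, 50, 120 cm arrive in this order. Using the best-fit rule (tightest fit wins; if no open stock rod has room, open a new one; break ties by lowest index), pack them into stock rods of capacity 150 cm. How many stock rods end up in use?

  145 → stock rod 1 (new)  [load 145/150]
  85 → stock rod 2 (new)  [load 85/150]
  120 → stock rod 3 (new)  [load 120/150]
  70 → stock rod 4 (new)  [load 70/150]
  105 → stock rod 5 (new)  [load 105/150]
  145 → stock rod 6 (new)  [load 145/150]
  40 → stock rod 5  [load 145/150]
  105 → stock rod 7 (new)  [load 105/150]
  35 → stock rod 7  [load 140/150]
  40 → stock rod 2  [load 125/150]
  40 → stock rod 4  [load 110/150]
  55 → stock rod 8 (new)  [load 55/150]
  50 → stock rod 8  [load 105/150]
  120 → stock rod 9 (new)  [load 120/150]
9 stock rods opened.

9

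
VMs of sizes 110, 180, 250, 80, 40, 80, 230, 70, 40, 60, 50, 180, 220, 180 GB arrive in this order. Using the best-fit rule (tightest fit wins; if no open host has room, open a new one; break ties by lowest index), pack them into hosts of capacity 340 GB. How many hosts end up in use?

  110 → host 1 (new)  [load 110/340]
  180 → host 1  [load 290/340]
  250 → host 2 (new)  [load 250/340]
  80 → host 2  [load 330/340]
  40 → host 1  [load 330/340]
  80 → host 3 (new)  [load 80/340]
  230 → host 3  [load 310/340]
  70 → host 4 (new)  [load 70/340]
  40 → host 4  [load 110/340]
  60 → host 4  [load 170/340]
  50 → host 4  [load 220/340]
  180 → host 5 (new)  [load 180/340]
  220 → host 6 (new)  [load 220/340]
  180 → host 7 (new)  [load 180/340]
7 hosts opened.

7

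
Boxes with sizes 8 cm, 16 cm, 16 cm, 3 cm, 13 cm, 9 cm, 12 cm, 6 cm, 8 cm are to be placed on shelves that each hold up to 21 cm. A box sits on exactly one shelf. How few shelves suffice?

Total = 16 + 16 + 13 + 12 + 9 + 8 + 8 + 6 + 3 = 91 cm.
Lower bound: ⌈91/21⌉ = 5 shelves.
A packing using 5 shelves:
  shelf 1: 16 + 3 = 19
  shelf 2: 16 = 16
  shelf 3: 13 + 8 = 21
  shelf 4: 12 + 9 = 21
  shelf 5: 8 + 6 = 14
This matches the lower bound, so 5 is optimal.

5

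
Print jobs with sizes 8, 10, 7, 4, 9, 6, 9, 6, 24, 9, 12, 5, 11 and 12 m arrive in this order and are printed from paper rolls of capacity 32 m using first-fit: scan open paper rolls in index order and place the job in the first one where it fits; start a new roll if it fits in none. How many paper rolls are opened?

  8 → roll 1 (new)  [load 8/32]
  10 → roll 1  [load 18/32]
  7 → roll 1  [load 25/32]
  4 → roll 1  [load 29/32]
  9 → roll 2 (new)  [load 9/32]
  6 → roll 2  [load 15/32]
  9 → roll 2  [load 24/32]
  6 → roll 2  [load 30/32]
  24 → roll 3 (new)  [load 24/32]
  9 → roll 4 (new)  [load 9/32]
  12 → roll 4  [load 21/32]
  5 → roll 3  [load 29/32]
  11 → roll 4  [load 32/32]
  12 → roll 5 (new)  [load 12/32]
5 paper rolls opened.

5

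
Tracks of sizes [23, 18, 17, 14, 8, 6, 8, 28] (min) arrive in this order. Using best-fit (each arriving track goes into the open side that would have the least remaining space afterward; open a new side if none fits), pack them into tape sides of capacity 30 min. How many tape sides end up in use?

  23 → side 1 (new)  [load 23/30]
  18 → side 2 (new)  [load 18/30]
  17 → side 3 (new)  [load 17/30]
  14 → side 4 (new)  [load 14/30]
  8 → side 2  [load 26/30]
  6 → side 1  [load 29/30]
  8 → side 3  [load 25/30]
  28 → side 5 (new)  [load 28/30]
5 tape sides opened.

5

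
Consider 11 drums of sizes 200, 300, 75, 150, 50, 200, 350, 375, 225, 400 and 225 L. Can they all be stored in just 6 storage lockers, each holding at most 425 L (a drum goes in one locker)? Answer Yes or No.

Total = 2550 L; ⌈2550/425⌉ = 6.
The bound of 6 does not rule out 6, but exhaustive search shows no assignment into 6 storage lockers of capacity 425 L exists — the minimum is 7.

No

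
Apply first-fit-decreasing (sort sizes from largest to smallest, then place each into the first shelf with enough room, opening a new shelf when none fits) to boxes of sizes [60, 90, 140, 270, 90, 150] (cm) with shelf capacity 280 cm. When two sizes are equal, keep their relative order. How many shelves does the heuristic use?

Sorted descending: 270, 150, 140, 90, 90, 60.
  270 → shelf 1 (new)  [load 270/280]
  150 → shelf 2 (new)  [load 150/280]
  140 → shelf 3 (new)  [load 140/280]
  90 → shelf 2  [load 240/280]
  90 → shelf 3  [load 230/280]
  60 → shelf 4 (new)  [load 60/280]
4 shelves opened.

4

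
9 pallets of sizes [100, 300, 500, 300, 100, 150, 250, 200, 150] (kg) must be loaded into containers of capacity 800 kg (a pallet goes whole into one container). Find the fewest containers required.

Total = 500 + 300 + 300 + 250 + 200 + 150 + 150 + 100 + 100 = 2050 kg.
Lower bound: ⌈2050/800⌉ = 3 containers.
A packing using 3 containers:
  container 1: 500 + 300 = 800
  container 2: 300 + 250 + 200 = 750
  container 3: 150 + 150 + 100 + 100 = 500
This matches the lower bound, so 3 is optimal.

3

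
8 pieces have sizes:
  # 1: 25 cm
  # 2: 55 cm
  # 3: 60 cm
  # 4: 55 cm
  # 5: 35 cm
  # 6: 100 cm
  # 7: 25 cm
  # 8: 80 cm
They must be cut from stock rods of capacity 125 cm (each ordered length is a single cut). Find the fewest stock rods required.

Total = 100 + 80 + 60 + 55 + 55 + 35 + 25 + 25 = 435 cm.
Lower bound: ⌈435/125⌉ = 4 stock rods.
A packing using 4 stock rods:
  stock rod 1: 100 + 25 = 125
  stock rod 2: 80 + 35 = 115
  stock rod 3: 60 + 55 = 115
  stock rod 4: 55 + 25 = 80
This matches the lower bound, so 4 is optimal.

4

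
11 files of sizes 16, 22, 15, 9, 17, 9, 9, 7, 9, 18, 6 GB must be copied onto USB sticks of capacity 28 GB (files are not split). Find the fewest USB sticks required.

Total = 22 + 18 + 17 + 16 + 15 + 9 + 9 + 9 + 9 + 7 + 6 = 137 GB.
Lower bound: ⌈137/28⌉ = 5 USB sticks.
A packing using 6 USB sticks:
  USB stick 1: 22 + 6 = 28
  USB stick 2: 18 + 9 = 27
  USB stick 3: 17 + 9 = 26
  USB stick 4: 16 + 9 = 25
  USB stick 5: 15 + 9 = 24
  USB stick 6: 7 = 7
No arrangement into 5 USB sticks stays within capacity, so 6 is optimal.

6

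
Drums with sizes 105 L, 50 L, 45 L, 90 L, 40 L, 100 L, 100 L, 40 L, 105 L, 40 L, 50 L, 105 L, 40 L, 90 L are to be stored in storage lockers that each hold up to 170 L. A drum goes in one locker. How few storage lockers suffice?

7

Total = 105 + 105 + 105 + 100 + 100 + 90 + 90 + 50 + 50 + 45 + 40 + 40 + 40 + 40 = 1000 L.
Lower bound: ⌈1000/170⌉ = 6 storage lockers.
Also, 7 drums each exceed 85 L, and no two of those can share a locker, so at least 7 storage lockers are needed.
A packing using 7 storage lockers:
  locker 1: 105 + 50 = 155
  locker 2: 105 + 50 = 155
  locker 3: 105 + 45 = 150
  locker 4: 100 + 40 = 140
  locker 5: 100 + 40 = 140
  locker 6: 90 + 40 + 40 = 170
  locker 7: 90 = 90
This matches the lower bound, so 7 is optimal.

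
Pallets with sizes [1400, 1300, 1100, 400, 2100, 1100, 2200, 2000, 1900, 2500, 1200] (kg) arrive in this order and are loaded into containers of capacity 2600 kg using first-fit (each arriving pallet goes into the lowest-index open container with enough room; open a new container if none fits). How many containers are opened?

  1400 → container 1 (new)  [load 1400/2600]
  1300 → container 2 (new)  [load 1300/2600]
  1100 → container 1  [load 2500/2600]
  400 → container 2  [load 1700/2600]
  2100 → container 3 (new)  [load 2100/2600]
  1100 → container 4 (new)  [load 1100/2600]
  2200 → container 5 (new)  [load 2200/2600]
  2000 → container 6 (new)  [load 2000/2600]
  1900 → container 7 (new)  [load 1900/2600]
  2500 → container 8 (new)  [load 2500/2600]
  1200 → container 4  [load 2300/2600]
8 containers opened.

8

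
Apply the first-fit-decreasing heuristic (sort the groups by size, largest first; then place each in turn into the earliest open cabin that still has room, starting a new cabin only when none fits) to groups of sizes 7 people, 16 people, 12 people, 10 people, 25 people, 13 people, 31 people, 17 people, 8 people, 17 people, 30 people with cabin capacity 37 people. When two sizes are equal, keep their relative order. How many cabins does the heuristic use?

Sorted descending: 31, 30, 25, 17, 17, 16, 13, 12, 10, 8, 7.
  31 → cabin 1 (new)  [load 31/37]
  30 → cabin 2 (new)  [load 30/37]
  25 → cabin 3 (new)  [load 25/37]
  17 → cabin 4 (new)  [load 17/37]
  17 → cabin 4  [load 34/37]
  16 → cabin 5 (new)  [load 16/37]
  13 → cabin 5  [load 29/37]
  12 → cabin 3  [load 37/37]
  10 → cabin 6 (new)  [load 10/37]
  8 → cabin 5  [load 37/37]
  7 → cabin 2  [load 37/37]
6 cabins opened.

6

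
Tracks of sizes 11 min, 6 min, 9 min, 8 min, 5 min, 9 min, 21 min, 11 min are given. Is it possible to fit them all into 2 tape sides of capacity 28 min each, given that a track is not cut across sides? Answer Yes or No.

Total = 80 min; ⌈80/28⌉ = 3.
At least 3 tape sides are required, but only 2 are allowed.

No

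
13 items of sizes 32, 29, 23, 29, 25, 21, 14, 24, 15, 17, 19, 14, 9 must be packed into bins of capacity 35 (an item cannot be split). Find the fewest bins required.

Total = 32 + 29 + 29 + 25 + 24 + 23 + 21 + 19 + 17 + 15 + 14 + 14 + 9 = 271.
Lower bound: ⌈271/35⌉ = 8 bins.
A packing using 9 bins:
  bin 1: 32 = 32
  bin 2: 29 = 29
  bin 3: 29 = 29
  bin 4: 25 + 9 = 34
  bin 5: 24 = 24
  bin 6: 23 = 23
  bin 7: 21 + 14 = 35
  bin 8: 19 + 15 = 34
  bin 9: 17 + 14 = 31
No arrangement into 8 bins stays within capacity, so 9 is optimal.

9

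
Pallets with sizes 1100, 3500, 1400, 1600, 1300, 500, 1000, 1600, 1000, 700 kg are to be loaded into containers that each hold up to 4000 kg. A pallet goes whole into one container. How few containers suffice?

4

Total = 3500 + 1600 + 1600 + 1400 + 1300 + 1100 + 1000 + 1000 + 700 + 500 = 13700 kg.
Lower bound: ⌈13700/4000⌉ = 4 containers.
A packing using 4 containers:
  container 1: 3500 + 500 = 4000
  container 2: 1600 + 1600 + 700 = 3900
  container 3: 1400 + 1300 + 1100 = 3800
  container 4: 1000 + 1000 = 2000
This matches the lower bound, so 4 is optimal.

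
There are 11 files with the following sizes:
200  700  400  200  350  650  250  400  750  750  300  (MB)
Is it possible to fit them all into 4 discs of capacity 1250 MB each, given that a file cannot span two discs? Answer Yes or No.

Total = 4950 MB; ⌈4950/1250⌉ = 4.
The bound of 4 does not rule out 4, but exhaustive search shows no assignment into 4 discs of capacity 1250 MB exists — the minimum is 5.

No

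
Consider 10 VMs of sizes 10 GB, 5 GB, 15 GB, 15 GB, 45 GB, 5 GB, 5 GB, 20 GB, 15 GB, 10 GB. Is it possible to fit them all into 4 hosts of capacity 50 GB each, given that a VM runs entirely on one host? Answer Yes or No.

Yes

A valid assignment using 3 hosts:
  host 1: 45 + 5 = 50
  host 2: 20 + 15 + 15 = 50
  host 3: 15 + 10 + 10 + 5 + 5 = 45
That uses only 3 ≤ 4, so 4 hosts are enough.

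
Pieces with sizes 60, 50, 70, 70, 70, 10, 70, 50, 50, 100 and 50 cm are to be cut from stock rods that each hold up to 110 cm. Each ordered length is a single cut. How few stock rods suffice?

8

Total = 100 + 70 + 70 + 70 + 70 + 60 + 50 + 50 + 50 + 50 + 10 = 650 cm.
Lower bound: ⌈650/110⌉ = 6 stock rods.
A packing using 8 stock rods:
  stock rod 1: 100 + 10 = 110
  stock rod 2: 70 = 70
  stock rod 3: 70 = 70
  stock rod 4: 70 = 70
  stock rod 5: 70 = 70
  stock rod 6: 60 + 50 = 110
  stock rod 7: 50 + 50 = 100
  stock rod 8: 50 = 50
No arrangement into 7 stock rods stays within capacity, so 8 is optimal.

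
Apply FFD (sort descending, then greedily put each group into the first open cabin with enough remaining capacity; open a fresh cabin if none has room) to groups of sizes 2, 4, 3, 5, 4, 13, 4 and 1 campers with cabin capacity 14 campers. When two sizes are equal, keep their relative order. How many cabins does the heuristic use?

Sorted descending: 13, 5, 4, 4, 4, 3, 2, 1.
  13 → cabin 1 (new)  [load 13/14]
  5 → cabin 2 (new)  [load 5/14]
  4 → cabin 2  [load 9/14]
  4 → cabin 2  [load 13/14]
  4 → cabin 3 (new)  [load 4/14]
  3 → cabin 3  [load 7/14]
  2 → cabin 3  [load 9/14]
  1 → cabin 1  [load 14/14]
3 cabins opened.

3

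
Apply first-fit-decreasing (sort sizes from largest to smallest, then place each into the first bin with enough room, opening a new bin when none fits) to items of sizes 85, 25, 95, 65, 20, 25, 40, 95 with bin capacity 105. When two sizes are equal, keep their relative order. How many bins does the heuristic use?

Sorted descending: 95, 95, 85, 65, 40, 25, 25, 20.
  95 → bin 1 (new)  [load 95/105]
  95 → bin 2 (new)  [load 95/105]
  85 → bin 3 (new)  [load 85/105]
  65 → bin 4 (new)  [load 65/105]
  40 → bin 4  [load 105/105]
  25 → bin 5 (new)  [load 25/105]
  25 → bin 5  [load 50/105]
  20 → bin 3  [load 105/105]
5 bins opened.

5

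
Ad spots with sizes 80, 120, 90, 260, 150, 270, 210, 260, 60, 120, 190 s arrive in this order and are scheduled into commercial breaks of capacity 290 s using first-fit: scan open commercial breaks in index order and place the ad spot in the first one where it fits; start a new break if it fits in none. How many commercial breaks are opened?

8

  80 → break 1 (new)  [load 80/290]
  120 → break 1  [load 200/290]
  90 → break 1  [load 290/290]
  260 → break 2 (new)  [load 260/290]
  150 → break 3 (new)  [load 150/290]
  270 → break 4 (new)  [load 270/290]
  210 → break 5 (new)  [load 210/290]
  260 → break 6 (new)  [load 260/290]
  60 → break 3  [load 210/290]
  120 → break 7 (new)  [load 120/290]
  190 → break 8 (new)  [load 190/290]
8 commercial breaks opened.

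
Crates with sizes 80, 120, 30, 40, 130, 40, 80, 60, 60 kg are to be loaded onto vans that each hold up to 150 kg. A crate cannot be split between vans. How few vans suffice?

5

Total = 130 + 120 + 80 + 80 + 60 + 60 + 40 + 40 + 30 = 640 kg.
Lower bound: ⌈640/150⌉ = 5 vans.
A packing using 5 vans:
  van 1: 130 = 130
  van 2: 120 + 30 = 150
  van 3: 80 + 60 = 140
  van 4: 80 + 60 = 140
  van 5: 40 + 40 = 80
This matches the lower bound, so 5 is optimal.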